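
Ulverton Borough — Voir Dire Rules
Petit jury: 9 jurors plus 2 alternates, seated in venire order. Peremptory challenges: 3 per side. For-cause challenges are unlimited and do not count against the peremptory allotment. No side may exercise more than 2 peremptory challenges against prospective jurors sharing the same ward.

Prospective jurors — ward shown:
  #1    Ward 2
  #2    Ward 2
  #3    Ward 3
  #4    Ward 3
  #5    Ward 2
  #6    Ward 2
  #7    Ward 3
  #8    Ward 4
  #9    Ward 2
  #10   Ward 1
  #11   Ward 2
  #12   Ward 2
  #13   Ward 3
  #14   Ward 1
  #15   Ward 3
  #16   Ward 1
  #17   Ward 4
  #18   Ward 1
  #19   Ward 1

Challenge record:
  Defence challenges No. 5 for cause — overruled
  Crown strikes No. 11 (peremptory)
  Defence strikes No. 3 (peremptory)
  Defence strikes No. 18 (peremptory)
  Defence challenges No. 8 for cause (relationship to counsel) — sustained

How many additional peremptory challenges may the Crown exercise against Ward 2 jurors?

1

Crown peremptories so far: #11 — 1 of 3 used, 2 left overall.
Against Ward 2: #11 — 1 used; per-ward cap 2 leaves 1.
Binding limit: min(2, 1) = 1.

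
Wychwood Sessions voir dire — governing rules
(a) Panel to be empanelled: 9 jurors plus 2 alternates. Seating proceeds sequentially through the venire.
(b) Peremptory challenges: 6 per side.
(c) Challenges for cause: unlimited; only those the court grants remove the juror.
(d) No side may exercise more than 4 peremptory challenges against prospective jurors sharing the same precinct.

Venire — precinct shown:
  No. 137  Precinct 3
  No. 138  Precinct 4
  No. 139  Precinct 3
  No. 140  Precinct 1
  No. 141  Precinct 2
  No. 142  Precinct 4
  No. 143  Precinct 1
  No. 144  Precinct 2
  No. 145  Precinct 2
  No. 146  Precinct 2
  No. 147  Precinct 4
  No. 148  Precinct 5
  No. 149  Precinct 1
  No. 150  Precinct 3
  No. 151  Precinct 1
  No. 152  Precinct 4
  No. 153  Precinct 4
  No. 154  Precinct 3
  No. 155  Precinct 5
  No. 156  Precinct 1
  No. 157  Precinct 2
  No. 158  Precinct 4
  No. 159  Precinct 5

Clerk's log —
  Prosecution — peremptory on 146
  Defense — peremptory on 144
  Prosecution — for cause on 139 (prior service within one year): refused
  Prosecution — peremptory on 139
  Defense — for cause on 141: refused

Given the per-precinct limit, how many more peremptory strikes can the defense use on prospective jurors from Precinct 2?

Defense peremptories so far: #144 — 1 of 6 used, 5 left overall.
Against Precinct 2: #144 — 1 used; per-precinct cap 4 leaves 3.
Binding limit: min(5, 3) = 3.

3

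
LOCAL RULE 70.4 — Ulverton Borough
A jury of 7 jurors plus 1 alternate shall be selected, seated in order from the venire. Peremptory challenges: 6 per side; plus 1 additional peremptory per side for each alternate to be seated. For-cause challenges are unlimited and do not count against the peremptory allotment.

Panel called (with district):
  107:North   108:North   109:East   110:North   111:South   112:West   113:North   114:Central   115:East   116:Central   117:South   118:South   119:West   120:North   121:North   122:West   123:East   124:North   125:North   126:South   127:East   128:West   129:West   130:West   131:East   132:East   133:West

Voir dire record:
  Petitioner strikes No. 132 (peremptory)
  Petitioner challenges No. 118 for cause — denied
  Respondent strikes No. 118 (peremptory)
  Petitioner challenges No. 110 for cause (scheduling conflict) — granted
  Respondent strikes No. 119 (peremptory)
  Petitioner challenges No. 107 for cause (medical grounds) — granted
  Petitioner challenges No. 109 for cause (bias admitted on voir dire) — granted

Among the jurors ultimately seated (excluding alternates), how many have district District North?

2

Removed: #107, #109, #110, #118, #119, #132.
Seated jurors 1–7: #108, #111, #112, #113, #114, #115, #116 (alternates #117 not counted).
Of those, in District North: #108, #113 → 2.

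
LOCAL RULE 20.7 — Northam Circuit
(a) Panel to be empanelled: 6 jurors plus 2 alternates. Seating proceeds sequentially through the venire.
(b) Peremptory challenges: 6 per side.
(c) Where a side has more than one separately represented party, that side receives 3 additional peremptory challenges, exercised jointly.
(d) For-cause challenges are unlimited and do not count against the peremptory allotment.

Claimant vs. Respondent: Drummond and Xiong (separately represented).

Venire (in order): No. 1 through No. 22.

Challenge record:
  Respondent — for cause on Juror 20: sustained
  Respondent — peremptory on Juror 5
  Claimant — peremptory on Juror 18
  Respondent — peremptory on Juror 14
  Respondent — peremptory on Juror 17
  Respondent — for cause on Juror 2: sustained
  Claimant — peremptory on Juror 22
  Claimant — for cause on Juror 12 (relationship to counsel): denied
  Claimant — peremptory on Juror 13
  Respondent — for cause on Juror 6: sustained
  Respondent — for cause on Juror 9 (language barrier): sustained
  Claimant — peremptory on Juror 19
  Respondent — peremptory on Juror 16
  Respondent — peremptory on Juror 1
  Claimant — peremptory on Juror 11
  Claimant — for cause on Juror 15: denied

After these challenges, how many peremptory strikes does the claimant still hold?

1

Claimant allotment: 6.
Claimant peremptories used: #18, #22, #13, #19, #11 — 5 (for-cause on #12, #15 don't count).
Remaining: 6 − 5 = 1.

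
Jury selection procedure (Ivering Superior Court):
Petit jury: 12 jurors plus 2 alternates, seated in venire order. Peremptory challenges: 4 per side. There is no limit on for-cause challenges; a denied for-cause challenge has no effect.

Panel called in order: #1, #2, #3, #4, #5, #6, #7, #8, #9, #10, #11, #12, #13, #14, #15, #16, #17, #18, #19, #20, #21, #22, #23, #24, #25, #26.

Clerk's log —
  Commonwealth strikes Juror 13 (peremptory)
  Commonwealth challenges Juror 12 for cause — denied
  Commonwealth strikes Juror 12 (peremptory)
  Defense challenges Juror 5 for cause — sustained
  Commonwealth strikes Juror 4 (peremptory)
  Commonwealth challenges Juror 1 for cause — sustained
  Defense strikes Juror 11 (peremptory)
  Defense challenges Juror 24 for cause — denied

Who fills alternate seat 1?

Removed: #1, #4, #5, #11, #12, #13. (#24 stays — for-cause denied.)
Seating in order: seats 1–12 → #2, #3, #6, #7, #8, #9, #10, #14, #15, #16, #17, #18; alternates → #19, #20.
So alternate 1 is #19.

19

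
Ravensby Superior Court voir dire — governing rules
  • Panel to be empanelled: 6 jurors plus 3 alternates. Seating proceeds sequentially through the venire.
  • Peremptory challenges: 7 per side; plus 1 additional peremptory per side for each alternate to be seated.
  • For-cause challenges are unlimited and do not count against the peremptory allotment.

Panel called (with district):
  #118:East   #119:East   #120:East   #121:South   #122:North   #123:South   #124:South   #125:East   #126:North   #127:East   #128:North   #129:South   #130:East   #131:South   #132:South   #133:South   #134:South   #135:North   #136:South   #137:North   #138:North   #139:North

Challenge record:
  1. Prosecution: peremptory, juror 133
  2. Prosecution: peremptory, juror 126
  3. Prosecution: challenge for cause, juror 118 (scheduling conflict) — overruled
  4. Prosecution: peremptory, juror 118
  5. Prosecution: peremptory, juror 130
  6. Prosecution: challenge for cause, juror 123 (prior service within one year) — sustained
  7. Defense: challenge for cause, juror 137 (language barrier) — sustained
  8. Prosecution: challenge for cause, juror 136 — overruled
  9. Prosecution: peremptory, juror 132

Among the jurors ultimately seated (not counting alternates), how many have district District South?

Removed: #118, #123, #126, #130, #132, #133, #137.
Seated jurors 1–6: #119, #120, #121, #122, #124, #125 (alternates #127, #128, #129 not counted).
Of those, in District South: #121, #124 → 2.

2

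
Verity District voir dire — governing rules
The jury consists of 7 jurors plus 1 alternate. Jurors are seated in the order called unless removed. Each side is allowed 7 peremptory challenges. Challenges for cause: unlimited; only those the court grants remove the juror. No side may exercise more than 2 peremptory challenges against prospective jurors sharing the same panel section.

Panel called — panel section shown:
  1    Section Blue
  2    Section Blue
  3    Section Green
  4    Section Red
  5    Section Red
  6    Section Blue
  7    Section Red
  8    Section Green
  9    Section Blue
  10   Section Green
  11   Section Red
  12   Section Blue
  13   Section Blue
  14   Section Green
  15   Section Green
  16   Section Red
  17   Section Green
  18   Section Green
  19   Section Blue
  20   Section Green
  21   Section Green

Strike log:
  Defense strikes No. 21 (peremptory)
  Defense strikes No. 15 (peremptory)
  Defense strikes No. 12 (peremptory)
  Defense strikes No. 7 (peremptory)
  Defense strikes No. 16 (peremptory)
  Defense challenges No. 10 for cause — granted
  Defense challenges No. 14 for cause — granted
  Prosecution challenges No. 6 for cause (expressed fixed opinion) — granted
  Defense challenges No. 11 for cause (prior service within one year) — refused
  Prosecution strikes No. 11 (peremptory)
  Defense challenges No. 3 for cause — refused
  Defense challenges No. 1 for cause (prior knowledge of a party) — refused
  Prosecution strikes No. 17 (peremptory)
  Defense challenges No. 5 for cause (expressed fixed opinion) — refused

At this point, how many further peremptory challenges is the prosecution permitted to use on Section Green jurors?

Prosecution peremptories so far: #11, #17 — 2 of 7 used, 5 left overall.
Against Section Green: #17 — 1 used; per-section cap 2 leaves 1.
Binding limit: min(5, 1) = 1.

1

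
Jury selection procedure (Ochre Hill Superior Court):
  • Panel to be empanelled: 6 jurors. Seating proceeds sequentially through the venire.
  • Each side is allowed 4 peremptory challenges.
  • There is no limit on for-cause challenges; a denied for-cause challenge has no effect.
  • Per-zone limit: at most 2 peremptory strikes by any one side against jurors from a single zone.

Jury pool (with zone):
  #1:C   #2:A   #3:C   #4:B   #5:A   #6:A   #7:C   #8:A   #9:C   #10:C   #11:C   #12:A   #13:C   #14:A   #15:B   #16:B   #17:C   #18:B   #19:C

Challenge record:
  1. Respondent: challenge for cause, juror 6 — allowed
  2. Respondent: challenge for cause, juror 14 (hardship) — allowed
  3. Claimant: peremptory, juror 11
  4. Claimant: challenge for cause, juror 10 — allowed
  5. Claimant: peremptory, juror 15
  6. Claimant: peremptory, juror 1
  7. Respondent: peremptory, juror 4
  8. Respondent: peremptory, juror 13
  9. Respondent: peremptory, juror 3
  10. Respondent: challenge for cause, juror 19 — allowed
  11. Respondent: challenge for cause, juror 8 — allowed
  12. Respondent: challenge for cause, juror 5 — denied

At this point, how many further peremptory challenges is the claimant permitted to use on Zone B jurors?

Claimant peremptories so far: #11, #15, #1 — 3 of 4 used, 1 left overall.
Against Zone B: #15 — 1 used; per-zone cap 2 leaves 1.
Binding limit: min(1, 1) = 1.

1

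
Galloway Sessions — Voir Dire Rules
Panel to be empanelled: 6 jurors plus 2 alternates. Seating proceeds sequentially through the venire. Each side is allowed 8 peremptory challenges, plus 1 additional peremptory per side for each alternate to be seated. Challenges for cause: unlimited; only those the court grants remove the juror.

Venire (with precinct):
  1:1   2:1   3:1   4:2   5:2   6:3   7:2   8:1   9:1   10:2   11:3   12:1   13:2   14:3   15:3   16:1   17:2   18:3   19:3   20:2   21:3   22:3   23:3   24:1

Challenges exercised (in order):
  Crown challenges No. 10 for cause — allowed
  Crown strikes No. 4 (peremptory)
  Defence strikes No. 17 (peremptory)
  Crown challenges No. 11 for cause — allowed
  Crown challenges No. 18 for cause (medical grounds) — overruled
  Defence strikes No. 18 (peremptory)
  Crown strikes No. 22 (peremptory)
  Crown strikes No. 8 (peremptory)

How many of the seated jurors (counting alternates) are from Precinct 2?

2

Removed: #4, #8, #10, #11, #17, #18, #22.
Seated (8 incl. alternates): #1, #2, #3, #5, #6, #7, #9, #12.
Of those, in Precinct 2: #5, #7 → 2.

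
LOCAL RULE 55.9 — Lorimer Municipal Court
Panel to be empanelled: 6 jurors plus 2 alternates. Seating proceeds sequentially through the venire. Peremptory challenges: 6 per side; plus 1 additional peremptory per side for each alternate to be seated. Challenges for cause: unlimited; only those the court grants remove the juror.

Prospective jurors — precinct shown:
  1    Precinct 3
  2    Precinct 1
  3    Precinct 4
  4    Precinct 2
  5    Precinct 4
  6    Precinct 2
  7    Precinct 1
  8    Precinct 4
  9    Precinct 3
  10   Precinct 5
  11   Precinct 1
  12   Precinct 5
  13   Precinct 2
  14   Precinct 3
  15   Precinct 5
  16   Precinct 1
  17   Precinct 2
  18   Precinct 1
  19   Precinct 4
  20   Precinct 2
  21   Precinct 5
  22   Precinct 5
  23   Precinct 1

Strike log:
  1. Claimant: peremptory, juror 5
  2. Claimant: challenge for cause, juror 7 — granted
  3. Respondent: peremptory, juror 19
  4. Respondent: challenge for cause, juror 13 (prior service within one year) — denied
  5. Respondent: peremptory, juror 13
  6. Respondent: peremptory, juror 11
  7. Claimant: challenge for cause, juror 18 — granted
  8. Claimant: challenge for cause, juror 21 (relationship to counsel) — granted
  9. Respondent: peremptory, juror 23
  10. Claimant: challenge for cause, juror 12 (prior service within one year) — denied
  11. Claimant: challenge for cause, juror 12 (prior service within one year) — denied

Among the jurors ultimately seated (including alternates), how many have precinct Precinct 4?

2

Removed: #5, #7, #11, #13, #18, #19, #21, #23.
Seated (8 incl. alternates): #1, #2, #3, #4, #6, #8, #9, #10.
Of those, in Precinct 4: #3, #8 → 2.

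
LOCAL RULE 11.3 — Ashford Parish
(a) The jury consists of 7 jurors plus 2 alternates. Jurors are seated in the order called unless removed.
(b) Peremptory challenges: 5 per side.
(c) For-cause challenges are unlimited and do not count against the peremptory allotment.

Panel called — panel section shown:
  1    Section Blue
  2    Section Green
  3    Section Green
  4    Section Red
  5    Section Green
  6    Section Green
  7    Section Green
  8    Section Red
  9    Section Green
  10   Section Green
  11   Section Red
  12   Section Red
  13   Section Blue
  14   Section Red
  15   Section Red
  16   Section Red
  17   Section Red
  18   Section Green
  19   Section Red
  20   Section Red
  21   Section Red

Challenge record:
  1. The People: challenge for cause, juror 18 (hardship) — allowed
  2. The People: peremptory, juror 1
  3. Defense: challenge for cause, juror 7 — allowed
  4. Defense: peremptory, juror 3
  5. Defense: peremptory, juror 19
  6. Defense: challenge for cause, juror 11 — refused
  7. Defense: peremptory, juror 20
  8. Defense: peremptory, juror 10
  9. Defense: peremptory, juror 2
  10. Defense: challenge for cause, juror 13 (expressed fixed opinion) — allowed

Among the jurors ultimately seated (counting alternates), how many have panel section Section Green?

Removed: #1, #2, #3, #7, #10, #13, #18, #19, #20.
Seated (9 incl. alternates): #4, #5, #6, #8, #9, #11, #12, #14, #15.
Of those, in Section Green: #5, #6, #9 → 3.

3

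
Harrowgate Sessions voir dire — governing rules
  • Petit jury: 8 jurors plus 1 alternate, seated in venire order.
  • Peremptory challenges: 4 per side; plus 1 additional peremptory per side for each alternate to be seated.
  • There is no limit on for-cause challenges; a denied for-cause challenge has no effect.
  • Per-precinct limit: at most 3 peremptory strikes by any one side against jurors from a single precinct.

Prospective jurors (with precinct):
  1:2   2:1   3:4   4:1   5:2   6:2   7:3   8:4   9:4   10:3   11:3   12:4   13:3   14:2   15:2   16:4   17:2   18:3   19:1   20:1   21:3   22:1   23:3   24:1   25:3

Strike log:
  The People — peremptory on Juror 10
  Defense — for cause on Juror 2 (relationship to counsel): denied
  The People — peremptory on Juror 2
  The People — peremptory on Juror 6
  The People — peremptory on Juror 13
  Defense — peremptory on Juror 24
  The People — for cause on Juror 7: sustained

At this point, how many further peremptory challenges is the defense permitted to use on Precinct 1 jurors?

2

Defense peremptories so far: #24 — 1 of 5 used, 4 left overall.
Against Precinct 1: #24 — 1 used; per-precinct cap 3 leaves 2.
Binding limit: min(4, 2) = 2.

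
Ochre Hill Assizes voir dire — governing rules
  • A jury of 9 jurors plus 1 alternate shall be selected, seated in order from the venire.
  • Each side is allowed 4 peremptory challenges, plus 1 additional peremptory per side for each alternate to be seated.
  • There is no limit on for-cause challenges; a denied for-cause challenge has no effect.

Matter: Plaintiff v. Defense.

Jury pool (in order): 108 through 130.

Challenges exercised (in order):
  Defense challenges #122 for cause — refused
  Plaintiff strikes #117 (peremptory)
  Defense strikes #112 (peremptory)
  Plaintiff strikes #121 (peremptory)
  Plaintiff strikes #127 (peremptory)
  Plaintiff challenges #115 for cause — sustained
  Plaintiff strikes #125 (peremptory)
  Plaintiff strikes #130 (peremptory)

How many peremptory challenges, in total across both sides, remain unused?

Plaintiff allotment: 4 base + 1 × 1 alternate = 5. Defense allotment: 4 base + 1 × 1 alternate = 5.
Plaintiff peremptories used: #117, #121, #127, #125, #130 — 5 (the for-cause on #115 doesn't count).
Defense peremptories used: #112 — 1 (the for-cause on #122 doesn't count).
Remaining: (5 − 5) + (5 − 1) = 4.

4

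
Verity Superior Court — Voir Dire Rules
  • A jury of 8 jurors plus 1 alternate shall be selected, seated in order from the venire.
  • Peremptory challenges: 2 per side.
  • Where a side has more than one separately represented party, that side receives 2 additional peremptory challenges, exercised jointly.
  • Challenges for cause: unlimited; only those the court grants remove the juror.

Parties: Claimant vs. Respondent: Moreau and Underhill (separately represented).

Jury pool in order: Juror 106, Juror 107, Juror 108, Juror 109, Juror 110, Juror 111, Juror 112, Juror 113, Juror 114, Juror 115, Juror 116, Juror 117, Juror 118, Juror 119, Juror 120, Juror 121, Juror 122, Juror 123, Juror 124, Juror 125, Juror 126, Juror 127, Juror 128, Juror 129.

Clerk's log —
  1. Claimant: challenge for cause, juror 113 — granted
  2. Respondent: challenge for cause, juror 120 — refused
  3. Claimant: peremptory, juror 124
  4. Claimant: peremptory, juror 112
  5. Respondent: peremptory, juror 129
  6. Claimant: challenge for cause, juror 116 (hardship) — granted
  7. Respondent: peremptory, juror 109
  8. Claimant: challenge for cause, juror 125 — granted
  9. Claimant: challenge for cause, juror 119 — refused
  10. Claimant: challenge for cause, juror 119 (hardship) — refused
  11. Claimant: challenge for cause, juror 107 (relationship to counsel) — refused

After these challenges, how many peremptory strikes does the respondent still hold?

Respondent allotment: 2 base + 2 multi-party = 4.
Respondent peremptories used: #129, #109 — 2 (the for-cause on #120 doesn't count).
Remaining: 4 − 2 = 2.

2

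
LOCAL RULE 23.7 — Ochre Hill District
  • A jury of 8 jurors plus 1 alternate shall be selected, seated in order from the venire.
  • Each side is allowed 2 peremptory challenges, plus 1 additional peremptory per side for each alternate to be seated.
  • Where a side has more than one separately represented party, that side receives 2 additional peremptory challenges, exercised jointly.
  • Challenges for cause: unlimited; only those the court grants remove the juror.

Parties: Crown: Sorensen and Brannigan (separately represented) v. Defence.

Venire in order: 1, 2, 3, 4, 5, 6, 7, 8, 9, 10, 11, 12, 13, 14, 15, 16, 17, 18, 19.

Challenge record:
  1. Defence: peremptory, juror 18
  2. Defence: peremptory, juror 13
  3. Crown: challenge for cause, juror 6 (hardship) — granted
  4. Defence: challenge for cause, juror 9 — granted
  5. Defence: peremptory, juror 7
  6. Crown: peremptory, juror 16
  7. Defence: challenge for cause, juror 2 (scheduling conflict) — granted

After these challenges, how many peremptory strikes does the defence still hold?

Defence allotment: 2 base + 1 × 1 alternate = 3.
Defence peremptories used: #18, #13, #7 — 3 (for-cause on #9, #2 don't count).
Remaining: 3 − 3 = 0.

0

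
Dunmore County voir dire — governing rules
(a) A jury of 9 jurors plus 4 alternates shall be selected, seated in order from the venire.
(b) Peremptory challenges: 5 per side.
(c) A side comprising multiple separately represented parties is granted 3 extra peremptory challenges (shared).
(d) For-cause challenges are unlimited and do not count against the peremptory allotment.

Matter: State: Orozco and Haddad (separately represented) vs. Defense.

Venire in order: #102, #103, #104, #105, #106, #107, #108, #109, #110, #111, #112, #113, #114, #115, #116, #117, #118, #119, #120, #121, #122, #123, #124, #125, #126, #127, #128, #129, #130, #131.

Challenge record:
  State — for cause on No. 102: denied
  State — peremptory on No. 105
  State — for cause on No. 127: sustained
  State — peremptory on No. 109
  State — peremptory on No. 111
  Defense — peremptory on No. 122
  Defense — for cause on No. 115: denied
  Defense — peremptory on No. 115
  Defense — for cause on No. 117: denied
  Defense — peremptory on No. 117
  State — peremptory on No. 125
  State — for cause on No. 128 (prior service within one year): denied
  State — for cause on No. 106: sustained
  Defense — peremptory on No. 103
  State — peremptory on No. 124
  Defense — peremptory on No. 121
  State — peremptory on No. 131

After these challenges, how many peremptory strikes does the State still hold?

State allotment: 5 base + 3 multi-party = 8.
State peremptories used: #105, #109, #111, #125, #124, #131 — 6 (for-cause on #102, #127, #128, #106 don't count).
Remaining: 8 − 6 = 2.

2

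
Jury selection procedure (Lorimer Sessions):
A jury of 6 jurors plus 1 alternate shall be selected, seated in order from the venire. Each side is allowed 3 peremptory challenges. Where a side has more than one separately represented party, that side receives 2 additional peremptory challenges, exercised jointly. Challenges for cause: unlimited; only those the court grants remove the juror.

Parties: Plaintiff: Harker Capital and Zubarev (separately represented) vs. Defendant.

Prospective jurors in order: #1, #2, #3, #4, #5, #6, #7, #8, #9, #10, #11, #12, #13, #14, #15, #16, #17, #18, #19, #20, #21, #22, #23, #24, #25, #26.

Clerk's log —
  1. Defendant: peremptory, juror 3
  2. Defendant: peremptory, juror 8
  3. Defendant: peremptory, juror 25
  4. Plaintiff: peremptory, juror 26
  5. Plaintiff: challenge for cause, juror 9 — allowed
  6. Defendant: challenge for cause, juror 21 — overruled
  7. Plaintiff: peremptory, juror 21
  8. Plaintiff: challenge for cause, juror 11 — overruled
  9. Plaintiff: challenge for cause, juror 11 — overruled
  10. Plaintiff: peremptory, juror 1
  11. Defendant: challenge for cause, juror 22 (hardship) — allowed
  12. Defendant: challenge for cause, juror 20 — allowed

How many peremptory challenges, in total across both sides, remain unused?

Plaintiff allotment: 3 base + 2 multi-party = 5. Defendant allotment: 3.
Plaintiff peremptories used: #26, #21, #1 — 3 (for-cause on #9, #11, #11 don't count).
Defendant peremptories used: #3, #8, #25 — 3 (for-cause on #21, #22, #20 don't count).
Remaining: (5 − 3) + (3 − 3) = 2.

2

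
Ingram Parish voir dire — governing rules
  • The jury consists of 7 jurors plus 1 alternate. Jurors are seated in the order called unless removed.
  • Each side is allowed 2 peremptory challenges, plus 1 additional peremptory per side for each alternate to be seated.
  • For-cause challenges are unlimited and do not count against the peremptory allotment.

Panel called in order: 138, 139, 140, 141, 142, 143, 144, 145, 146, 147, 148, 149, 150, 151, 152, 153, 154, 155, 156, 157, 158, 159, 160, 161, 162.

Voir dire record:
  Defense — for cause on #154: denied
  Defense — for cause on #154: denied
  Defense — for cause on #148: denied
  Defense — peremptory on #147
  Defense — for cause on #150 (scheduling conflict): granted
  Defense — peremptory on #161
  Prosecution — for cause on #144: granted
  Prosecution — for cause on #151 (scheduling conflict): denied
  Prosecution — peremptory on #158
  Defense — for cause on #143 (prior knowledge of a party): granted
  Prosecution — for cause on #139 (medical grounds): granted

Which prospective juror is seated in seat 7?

148

Removed: #139, #143, #144, #147, #150, #158, #161. (#148, #151, #154 stay — for-cause denied.)
Seating in order: seats 1–7 → #138, #140, #141, #142, #145, #146, #148; alternates → #149.
So seat 7 is #148.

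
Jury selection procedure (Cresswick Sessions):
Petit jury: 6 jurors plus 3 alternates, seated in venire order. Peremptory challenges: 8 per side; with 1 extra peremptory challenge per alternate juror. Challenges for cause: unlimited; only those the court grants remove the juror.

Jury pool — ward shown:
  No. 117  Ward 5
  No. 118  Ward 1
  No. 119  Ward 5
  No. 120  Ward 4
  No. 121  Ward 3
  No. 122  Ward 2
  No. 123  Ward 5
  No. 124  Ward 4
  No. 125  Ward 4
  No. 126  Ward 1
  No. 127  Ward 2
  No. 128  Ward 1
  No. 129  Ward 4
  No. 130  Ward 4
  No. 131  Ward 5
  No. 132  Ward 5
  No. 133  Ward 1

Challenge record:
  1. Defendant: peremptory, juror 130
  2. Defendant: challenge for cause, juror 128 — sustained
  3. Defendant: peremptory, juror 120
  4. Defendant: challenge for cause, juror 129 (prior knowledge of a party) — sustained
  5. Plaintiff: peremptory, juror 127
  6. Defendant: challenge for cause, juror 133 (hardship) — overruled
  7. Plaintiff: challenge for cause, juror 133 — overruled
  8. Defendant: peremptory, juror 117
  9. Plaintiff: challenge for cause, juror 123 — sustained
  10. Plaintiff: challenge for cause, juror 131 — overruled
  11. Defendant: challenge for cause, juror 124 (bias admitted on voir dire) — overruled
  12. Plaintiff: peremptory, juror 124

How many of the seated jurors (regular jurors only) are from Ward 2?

Removed: #117, #120, #123, #124, #127, #128, #129, #130.
Seated jurors 1–6: #118, #119, #121, #122, #125, #126 (alternates #131, #132, #133 not counted).
Of those, in Ward 2: #122 → 1.

1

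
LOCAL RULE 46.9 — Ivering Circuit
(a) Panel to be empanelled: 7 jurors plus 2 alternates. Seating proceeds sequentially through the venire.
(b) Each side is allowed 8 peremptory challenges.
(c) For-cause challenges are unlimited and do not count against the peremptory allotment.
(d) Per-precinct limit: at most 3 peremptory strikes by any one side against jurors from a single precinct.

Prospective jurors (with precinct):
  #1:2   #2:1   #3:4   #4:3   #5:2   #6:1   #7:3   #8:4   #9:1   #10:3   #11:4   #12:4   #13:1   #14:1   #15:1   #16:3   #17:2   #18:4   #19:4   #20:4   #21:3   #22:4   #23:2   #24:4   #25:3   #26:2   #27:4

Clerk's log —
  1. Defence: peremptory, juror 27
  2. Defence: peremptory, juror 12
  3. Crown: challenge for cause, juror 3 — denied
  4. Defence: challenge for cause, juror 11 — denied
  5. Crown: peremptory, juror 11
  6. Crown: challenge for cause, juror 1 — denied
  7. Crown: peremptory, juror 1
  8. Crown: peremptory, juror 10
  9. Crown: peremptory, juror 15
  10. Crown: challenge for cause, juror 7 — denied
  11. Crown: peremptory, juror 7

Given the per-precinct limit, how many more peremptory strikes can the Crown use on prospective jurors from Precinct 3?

1

Crown peremptories so far: #11, #1, #10, #15, #7 — 5 of 8 used, 3 left overall.
Against Precinct 3: #10, #7 — 2 used; per-precinct cap 3 leaves 1.
Binding limit: min(3, 1) = 1.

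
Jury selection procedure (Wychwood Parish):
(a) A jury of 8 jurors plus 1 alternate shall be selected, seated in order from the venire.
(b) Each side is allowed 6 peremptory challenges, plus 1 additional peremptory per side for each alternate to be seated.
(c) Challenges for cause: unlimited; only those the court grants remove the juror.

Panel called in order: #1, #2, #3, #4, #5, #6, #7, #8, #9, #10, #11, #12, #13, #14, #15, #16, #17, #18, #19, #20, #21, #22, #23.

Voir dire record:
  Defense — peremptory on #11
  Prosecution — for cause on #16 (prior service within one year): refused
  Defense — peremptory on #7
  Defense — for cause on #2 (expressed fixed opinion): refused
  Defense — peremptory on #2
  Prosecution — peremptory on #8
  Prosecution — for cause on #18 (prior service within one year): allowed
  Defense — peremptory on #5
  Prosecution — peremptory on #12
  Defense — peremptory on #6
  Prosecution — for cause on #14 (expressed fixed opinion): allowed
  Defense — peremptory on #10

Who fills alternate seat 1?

Removed: #2, #5, #6, #7, #8, #10, #11, #12, #14, #18. (#16 stays — for-cause denied.)
Filling seats in venire order through position 9: #1, #3, #4, #9, #13, #15, #16, #17, #19.
So alternate 1 is #19.

19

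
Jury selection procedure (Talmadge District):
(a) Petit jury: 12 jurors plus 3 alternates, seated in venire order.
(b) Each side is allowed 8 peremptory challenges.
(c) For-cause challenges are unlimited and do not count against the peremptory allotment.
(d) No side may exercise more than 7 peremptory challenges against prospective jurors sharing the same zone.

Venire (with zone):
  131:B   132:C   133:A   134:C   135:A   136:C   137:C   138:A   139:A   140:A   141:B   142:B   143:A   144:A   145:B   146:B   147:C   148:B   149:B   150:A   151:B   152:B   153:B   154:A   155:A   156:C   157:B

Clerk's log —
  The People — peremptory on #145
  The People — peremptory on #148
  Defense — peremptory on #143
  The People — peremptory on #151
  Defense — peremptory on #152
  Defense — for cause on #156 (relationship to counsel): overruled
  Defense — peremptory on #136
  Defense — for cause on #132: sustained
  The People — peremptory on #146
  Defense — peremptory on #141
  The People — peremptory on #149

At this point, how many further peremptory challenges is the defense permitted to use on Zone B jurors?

Defense peremptories so far: #143, #152, #136, #141 — 4 of 8 used, 4 left overall.
Against Zone B: #152, #141 — 2 used; per-zone cap 7 leaves 5.
Binding limit: min(4, 5) = 4.

4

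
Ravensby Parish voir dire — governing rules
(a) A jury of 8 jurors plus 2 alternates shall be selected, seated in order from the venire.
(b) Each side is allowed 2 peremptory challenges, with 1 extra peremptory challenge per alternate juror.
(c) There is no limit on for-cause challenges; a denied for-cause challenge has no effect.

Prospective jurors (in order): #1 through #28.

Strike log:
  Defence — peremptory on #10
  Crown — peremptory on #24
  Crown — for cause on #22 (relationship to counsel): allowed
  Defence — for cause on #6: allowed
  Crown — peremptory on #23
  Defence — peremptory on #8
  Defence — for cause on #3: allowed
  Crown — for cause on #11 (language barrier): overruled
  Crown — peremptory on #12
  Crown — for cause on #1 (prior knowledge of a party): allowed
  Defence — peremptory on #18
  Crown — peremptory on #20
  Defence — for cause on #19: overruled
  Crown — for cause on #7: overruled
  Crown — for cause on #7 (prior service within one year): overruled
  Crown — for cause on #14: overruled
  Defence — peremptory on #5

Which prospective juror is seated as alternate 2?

17

Removed: #1, #3, #5, #6, #8, #10, #12, #18, #20, #22, #23, #24. (#7, #11, #14, #19 stay — for-cause denied.)
Seating in order: seats 1–8 → #2, #4, #7, #9, #11, #13, #14, #15; alternates → #16, #17.
So alternate 2 is #17.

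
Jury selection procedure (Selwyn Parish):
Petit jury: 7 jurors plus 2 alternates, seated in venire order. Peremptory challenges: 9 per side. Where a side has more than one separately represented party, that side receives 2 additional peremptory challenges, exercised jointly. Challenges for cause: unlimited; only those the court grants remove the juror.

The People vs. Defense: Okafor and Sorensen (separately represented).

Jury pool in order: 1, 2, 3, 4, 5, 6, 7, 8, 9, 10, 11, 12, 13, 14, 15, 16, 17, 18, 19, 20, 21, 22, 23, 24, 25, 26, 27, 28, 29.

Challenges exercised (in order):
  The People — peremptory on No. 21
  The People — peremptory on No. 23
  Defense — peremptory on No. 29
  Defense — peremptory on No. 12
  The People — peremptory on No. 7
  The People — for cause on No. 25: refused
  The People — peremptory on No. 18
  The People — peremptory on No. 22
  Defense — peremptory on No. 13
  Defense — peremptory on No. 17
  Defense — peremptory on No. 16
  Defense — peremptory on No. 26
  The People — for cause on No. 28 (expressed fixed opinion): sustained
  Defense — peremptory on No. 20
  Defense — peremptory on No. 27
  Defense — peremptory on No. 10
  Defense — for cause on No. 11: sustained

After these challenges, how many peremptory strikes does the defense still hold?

Defense allotment: 9 base + 2 multi-party = 11.
Defense peremptories used: #29, #12, #13, #17, #16, #26, #20, #27, #10 — 9 (the for-cause on #11 doesn't count).
Remaining: 11 − 9 = 2.

2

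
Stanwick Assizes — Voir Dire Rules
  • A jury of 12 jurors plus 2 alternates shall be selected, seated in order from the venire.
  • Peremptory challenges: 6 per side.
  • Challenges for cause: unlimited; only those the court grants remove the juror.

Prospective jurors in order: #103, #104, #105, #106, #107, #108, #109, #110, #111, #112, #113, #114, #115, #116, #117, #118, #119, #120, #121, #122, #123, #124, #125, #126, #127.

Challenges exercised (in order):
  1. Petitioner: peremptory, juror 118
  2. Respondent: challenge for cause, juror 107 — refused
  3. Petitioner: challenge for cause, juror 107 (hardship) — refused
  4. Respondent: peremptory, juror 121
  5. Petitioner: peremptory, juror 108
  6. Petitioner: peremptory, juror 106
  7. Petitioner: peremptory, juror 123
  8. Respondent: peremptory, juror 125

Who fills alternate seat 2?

119

Removed: #106, #108, #118, #121, #123, #125. (#107 stays — for-cause denied.)
Seating in order: seats 1–12 → #103, #104, #105, #107, #109, #110, #111, #112, #113, #114, #115, #116; alternates → #117, #119.
So alternate 2 is #119.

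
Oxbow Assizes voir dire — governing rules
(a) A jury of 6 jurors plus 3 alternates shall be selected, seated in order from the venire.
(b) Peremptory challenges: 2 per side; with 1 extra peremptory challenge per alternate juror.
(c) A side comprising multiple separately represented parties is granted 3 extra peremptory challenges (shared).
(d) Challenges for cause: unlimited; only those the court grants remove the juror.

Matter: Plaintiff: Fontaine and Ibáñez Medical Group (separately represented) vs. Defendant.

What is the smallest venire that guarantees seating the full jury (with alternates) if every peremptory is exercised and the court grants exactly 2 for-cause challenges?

24

Seats to fill: 6 + 3 alternates = 9.
Peremptories — Plaintiff: 2 + 1×3 + 3 = 8; Defendant: 2 + 1×3 = 5; total 13.
For-cause removals: 2.
Minimum venire: 9 + 13 + 2 = 24.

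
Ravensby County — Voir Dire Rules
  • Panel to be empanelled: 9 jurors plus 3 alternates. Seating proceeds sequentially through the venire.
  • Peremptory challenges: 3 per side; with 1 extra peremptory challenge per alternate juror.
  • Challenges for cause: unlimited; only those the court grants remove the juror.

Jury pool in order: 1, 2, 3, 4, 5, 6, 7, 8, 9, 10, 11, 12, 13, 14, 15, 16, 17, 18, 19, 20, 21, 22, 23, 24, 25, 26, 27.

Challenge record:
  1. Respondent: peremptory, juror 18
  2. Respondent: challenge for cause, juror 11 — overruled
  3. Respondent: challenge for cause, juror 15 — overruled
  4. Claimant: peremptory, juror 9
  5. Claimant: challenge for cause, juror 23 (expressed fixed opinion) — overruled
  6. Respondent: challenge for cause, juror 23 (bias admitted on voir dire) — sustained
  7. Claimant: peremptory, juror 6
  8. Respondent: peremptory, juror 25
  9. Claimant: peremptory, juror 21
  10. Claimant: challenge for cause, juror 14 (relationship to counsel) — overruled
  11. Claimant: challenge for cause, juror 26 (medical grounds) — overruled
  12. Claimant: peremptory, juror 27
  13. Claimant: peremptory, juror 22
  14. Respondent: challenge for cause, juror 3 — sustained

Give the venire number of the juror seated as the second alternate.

Removed: #3, #6, #9, #18, #21, #22, #23, #25, #27. (#11, #14, #15, #26 stay — for-cause denied.)
Seating in order: seats 1–9 → #1, #2, #4, #5, #7, #8, #10, #11, #12; alternates → #13, #14, #15.
So alternate 2 is #14.

14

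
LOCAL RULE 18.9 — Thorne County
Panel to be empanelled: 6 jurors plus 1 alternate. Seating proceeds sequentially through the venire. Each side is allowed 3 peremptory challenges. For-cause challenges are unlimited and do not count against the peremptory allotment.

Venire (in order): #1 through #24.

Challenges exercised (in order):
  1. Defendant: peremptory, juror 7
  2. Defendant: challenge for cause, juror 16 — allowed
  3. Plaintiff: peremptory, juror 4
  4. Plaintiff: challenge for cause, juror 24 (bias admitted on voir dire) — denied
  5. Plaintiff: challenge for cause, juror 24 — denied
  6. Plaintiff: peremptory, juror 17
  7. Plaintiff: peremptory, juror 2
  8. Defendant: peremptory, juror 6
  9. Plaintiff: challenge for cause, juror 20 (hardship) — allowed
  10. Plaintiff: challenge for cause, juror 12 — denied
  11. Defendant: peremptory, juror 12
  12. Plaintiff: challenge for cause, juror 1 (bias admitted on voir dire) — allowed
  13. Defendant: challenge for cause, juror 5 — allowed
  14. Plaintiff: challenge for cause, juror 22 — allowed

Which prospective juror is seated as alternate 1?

Removed: #1, #2, #4, #5, #6, #7, #12, #16, #17, #20, #22. (#24 stays — for-cause denied.)
Seating in order: seats 1–6 → #3, #8, #9, #10, #11, #13; alternates → #14.
So alternate 1 is #14.

14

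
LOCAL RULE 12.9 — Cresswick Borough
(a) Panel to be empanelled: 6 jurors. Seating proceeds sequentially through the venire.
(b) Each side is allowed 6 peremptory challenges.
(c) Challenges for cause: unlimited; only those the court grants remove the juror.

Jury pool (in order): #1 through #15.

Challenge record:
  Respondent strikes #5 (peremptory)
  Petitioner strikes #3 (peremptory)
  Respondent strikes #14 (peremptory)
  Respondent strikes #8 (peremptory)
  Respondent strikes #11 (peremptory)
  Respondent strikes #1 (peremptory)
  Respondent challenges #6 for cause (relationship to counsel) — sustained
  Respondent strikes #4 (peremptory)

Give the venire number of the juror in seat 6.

13

Removed: #1, #3, #4, #5, #6, #8, #11, #14.
Seating in order: seats 1–6 → #2, #7, #9, #10, #12, #13.
So seat 6 is #13.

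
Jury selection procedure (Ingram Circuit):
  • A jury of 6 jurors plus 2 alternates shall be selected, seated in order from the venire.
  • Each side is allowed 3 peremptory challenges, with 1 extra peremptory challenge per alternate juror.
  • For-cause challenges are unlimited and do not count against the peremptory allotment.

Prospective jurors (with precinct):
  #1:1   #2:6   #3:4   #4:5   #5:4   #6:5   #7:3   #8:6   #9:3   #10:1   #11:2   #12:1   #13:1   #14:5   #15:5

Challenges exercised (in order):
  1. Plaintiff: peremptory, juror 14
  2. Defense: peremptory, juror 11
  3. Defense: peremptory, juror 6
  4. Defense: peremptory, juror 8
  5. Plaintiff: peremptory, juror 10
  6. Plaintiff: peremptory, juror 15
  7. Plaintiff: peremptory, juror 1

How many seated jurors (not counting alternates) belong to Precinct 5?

Removed: #1, #6, #8, #10, #11, #14, #15.
Seated jurors 1–6: #2, #3, #4, #5, #7, #9 (alternates #12, #13 not counted).
Of those, in Precinct 5: #4 → 1.

1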